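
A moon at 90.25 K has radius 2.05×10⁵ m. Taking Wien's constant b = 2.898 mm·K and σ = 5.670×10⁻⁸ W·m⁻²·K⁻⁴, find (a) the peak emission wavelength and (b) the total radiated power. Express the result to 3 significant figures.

λ_max ≈ 32.1 μm; P ≈ 1.99×10¹² W

(a) λ_max = b/T = 2.898×10⁻³/90.25 = 3.211×10⁻⁵ m = 32.1 μm.
Surface area A = 4πR² = 4π(2.05×10⁵ m)² = 5.28102×10¹¹ m².
(b) P = σAT⁴ = 5.670×10⁻⁸×5.28102×10¹¹×(90.25)⁴ = 1.99×10¹² W.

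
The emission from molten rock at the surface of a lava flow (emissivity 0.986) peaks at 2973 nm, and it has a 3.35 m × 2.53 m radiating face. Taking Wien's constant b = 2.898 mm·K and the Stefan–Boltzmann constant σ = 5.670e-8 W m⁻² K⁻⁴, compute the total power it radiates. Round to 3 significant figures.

Wien's law: T = b/λ_max = 2.898×10⁻³/2.973×10⁻⁶ = 974.773 K.
Area A = 3.35 × 2.53 = 8.4755 m².
Then P = εσAT⁴ = 0.986×5.670×10⁻⁸×8.4755×(974.773)⁴ = 4.28×10⁵ W.

P ≈ 4.28×10⁵ W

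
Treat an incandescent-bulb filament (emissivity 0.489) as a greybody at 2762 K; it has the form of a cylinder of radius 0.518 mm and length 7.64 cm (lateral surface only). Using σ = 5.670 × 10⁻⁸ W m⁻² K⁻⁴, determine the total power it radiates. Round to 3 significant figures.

Lateral area A = 2πrL = 2π×5.18×10⁻⁴×0.0764 = 2.48658×10⁻⁴ m².
P = εσAT⁴ = 0.489 × 5.670×10⁻⁸ × 2.48658×10⁻⁴ × (2762)⁴ = 401 W.

P ≈ 401 W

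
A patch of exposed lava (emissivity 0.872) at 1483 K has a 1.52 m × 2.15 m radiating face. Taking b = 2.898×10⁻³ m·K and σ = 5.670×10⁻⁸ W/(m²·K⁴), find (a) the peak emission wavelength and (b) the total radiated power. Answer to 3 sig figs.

(a) λ_max = b/T = 2.898×10⁻³/1483 = 1.954×10⁻⁶ m = 1.95×10³ nm.
Area A = 1.52 × 2.15 = 3.268 m².
(b) P = εσAT⁴ = 0.872×5.670×10⁻⁸×3.268×(1483)⁴ = 7.82×10⁵ W.

λ_max ≈ 1.95×10³ nm; P ≈ 7.82×10⁵ W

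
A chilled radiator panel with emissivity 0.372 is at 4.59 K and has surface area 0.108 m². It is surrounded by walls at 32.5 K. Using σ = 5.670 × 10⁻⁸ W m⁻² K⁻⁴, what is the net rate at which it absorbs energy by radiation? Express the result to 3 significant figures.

Net gain ≈ 2.54×10⁻³ W

Area A = 0.108 m².
Net radiated power P_net = εσA(T⁴ − T₀⁴) = 0.372×5.670×10⁻⁸×0.108×(4.59⁴ − 32.5⁴).
T⁴ − T₀⁴ = 443.865 − 1.11566×10⁶ = -1.11522×10⁶ K⁴, so P_net = -2.54×10⁻³ W — negative, meaning a net gain of 2.54×10⁻³ W.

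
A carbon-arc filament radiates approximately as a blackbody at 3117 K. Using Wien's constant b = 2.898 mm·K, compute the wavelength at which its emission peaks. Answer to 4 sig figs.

λ_max ≈ 0.9297 μm

Wien's displacement law: λ_max = b/T = (2.898×10⁻³ m·K)/(3117 K) = 9.2974×10⁻⁷ m.
That is 0.9297 μm, in the infrared range.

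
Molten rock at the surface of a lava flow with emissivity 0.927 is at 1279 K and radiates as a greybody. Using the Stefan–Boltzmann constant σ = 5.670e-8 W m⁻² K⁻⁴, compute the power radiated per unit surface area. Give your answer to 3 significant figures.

Stefan–Boltzmann: I = εσT⁴ = 0.927 × 5.670×10⁻⁸ × (1279)⁴ = 1.41×10⁵ W/m².

I ≈ 1.41×10⁵ W/m²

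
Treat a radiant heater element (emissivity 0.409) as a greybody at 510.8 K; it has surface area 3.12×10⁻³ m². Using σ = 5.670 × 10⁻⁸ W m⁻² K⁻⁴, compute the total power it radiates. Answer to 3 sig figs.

Area A = 3.12×10⁻³ m².
P = εσAT⁴ = 0.409 × 5.670×10⁻⁸ × 3.12×10⁻³ × (510.8)⁴ = 4.93 W.

P ≈ 4.93 W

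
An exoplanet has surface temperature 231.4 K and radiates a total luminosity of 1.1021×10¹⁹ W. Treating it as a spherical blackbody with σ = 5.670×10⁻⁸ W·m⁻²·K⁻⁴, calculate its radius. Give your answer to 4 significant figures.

R ≈ 7.345×10⁷ m

L = 4πR²σT⁴ ⇒ R = √(L/(4πσT⁴)).
σT⁴ = 162.569 W/m², so R = √(1.1021×10¹⁹/(4π×162.569)) = 7.345×10⁷ m.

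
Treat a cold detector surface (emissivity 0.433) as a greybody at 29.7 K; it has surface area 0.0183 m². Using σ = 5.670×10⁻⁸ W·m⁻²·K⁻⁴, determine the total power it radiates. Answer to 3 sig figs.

P ≈ 3.50×10⁻⁴ W

Area A = 0.0183 m².
P = εσAT⁴ = 0.433 × 5.670×10⁻⁸ × 0.0183 × (29.7)⁴ = 3.50×10⁻⁴ W.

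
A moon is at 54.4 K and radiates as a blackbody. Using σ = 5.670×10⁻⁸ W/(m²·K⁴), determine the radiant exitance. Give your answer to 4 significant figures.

Stefan–Boltzmann: I = σT⁴ = 5.670×10⁻⁸ × (54.4)⁴ = 0.4966 W/m².

I ≈ 0.4966 W/m²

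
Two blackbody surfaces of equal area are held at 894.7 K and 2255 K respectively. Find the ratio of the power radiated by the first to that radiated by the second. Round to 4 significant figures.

P₁/P₂ ≈ 0.02478

With equal areas, P₁/P₂ = (T₁/T₂)⁴ = (894.7/2255)⁴ = 0.02478.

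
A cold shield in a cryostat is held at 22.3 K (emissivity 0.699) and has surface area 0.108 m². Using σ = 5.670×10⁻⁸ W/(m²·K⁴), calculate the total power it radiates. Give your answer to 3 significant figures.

Area A = 0.108 m².
P = εσAT⁴ = 0.699 × 5.670×10⁻⁸ × 0.108 × (22.3)⁴ = 1.06×10⁻³ W.

P ≈ 1.06×10⁻³ W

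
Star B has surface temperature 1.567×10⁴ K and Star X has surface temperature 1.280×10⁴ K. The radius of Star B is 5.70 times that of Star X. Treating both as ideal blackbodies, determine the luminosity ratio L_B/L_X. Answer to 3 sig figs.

L_B/L_X ≈ 73.0

L ∝ R²T⁴, so L_B/L_X = (R_B/R_X)²(T_B/T_X)⁴ = (5.70)² × (1.567×10⁴/1.280×10⁴)⁴ = 32.49 × 2.24614 = 73.0.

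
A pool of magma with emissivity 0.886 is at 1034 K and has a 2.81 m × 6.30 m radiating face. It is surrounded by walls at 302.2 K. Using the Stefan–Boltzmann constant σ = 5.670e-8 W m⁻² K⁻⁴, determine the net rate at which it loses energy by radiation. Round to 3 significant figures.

Net loss ≈ 1.01×10⁶ W

Area A = 2.81 × 6.30 = 17.703 m².
Net radiated power P_net = εσA(T⁴ − T₀⁴) = 0.886×5.670×10⁻⁸×17.703×(1034⁴ − 302.2⁴).
T⁴ − T₀⁴ = 1.14309×10¹² − 8.34023×10⁹ = 1.13475×10¹² K⁴, so P_net = 1.01×10⁶ W.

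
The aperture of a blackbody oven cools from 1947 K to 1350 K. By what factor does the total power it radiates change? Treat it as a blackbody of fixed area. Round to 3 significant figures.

P ∝ T⁴, so P₂/P₁ = (T₂/T₁)⁴ = (1350/1947)⁴ = (0.693374)⁴ = 0.231.

P₂/P₁ ≈ 0.231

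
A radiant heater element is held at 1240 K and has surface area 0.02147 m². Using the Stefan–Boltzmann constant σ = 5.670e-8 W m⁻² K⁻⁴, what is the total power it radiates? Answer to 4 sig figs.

P ≈ 2878 W

Area A = 0.02147 m².
P = σAT⁴ = 5.670×10⁻⁸ × 0.02147 × (1240)⁴ = 2878 W.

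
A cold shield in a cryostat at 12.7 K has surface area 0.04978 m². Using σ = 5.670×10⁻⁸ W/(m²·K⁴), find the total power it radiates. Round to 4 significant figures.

P ≈ 7.343×10⁻⁵ W

Area A = 0.04978 m².
P = σAT⁴ = 5.670×10⁻⁸ × 0.04978 × (12.7)⁴ = 7.343×10⁻⁵ W.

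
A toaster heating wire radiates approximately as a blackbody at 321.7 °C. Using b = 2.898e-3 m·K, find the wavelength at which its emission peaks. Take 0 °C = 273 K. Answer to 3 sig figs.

T = 321.7 °C + 273 = 594.7 K.
Wien's displacement law: λ_max = b/T = (2.898×10⁻³ m·K)/(594.7 K) = 4.873×10⁻⁶ m.
That is 4.87 μm, in the infrared range.

λ_max ≈ 4.87 μm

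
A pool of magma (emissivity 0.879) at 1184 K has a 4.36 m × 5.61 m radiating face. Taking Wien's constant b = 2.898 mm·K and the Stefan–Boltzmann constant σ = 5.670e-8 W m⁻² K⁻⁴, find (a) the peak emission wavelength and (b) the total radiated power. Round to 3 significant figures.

λ_max ≈ 2.45 μm; P ≈ 2.40×10⁶ W

(a) λ_max = b/T = 2.898×10⁻³/1184 = 2.448×10⁻⁶ m = 2.45 μm.
Area A = 4.36 × 5.61 = 24.4596 m².
(b) P = εσAT⁴ = 0.879×5.670×10⁻⁸×24.4596×(1184)⁴ = 2.40×10⁶ W.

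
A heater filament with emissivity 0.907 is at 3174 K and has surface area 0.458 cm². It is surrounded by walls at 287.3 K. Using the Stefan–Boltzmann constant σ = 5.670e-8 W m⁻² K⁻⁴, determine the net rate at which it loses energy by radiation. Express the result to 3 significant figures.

Net loss ≈ 239 W

Area A = 0.458 cm² = 4.58×10⁻⁵ m².
Net radiated power P_net = εσA(T⁴ − T₀⁴) = 0.907×5.670×10⁻⁸×4.58×10⁻⁵×(3174⁴ − 287.3⁴).
T⁴ − T₀⁴ = 1.01491×10¹⁴ − 6.81306×10⁹ = 1.01484×10¹⁴ K⁴, so P_net = 239 W.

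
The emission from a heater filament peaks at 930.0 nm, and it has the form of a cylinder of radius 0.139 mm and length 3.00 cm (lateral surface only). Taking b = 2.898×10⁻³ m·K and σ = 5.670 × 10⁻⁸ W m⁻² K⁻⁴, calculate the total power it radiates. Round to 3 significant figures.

Wien's law: T = b/λ_max = 2.898×10⁻³/9.300×10⁻⁷ = 3116.13 K.
Lateral area A = 2πrL = 2π×1.39×10⁻⁴×0.0300 = 2.62009×10⁻⁵ m².
Then P = σAT⁴ = 5.670×10⁻⁸×2.62009×10⁻⁵×(3116.13)⁴ = 140 W.

P ≈ 140 W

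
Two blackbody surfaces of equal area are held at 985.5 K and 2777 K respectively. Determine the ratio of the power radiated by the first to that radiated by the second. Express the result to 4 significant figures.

P₁/P₂ ≈ 0.01586

With equal areas, P₁/P₂ = (T₁/T₂)⁴ = (985.5/2777)⁴ = 0.01586.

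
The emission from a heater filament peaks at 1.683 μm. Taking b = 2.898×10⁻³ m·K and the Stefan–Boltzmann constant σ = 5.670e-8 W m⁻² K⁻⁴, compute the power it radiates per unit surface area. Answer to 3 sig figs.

Wien's law: T = b/λ_max = 2.898×10⁻³/1.683×10⁻⁶ = 1721.93 K.
Then I = σT⁴ = 5.670×10⁻⁸×(1721.93)⁴ = 4.98×10⁵ W/m².

I ≈ 4.98×10⁵ W/m²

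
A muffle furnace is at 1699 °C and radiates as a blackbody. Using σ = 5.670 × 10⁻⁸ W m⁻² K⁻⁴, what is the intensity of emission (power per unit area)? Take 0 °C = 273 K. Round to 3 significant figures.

I ≈ 8.57×10⁵ W/m²

T = 1699 °C + 273 = 1972 K.
Stefan–Boltzmann: I = σT⁴ = 5.670×10⁻⁸ × (1972)⁴ = 8.57×10⁵ W/m².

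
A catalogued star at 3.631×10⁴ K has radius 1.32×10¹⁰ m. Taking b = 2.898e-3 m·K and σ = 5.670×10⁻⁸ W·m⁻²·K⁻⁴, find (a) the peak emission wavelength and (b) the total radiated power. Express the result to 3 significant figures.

λ_max ≈ 79.8 nm; P ≈ 2.16×10³² W

(a) λ_max = b/T = 2.898×10⁻³/3.631×10⁴ = 7.981×10⁻⁸ m = 79.8 nm.
Surface area A = 4πR² = 4π(1.32×10¹⁰ m)² = 2.18956×10²¹ m².
(b) P = σAT⁴ = 5.670×10⁻⁸×2.18956×10²¹×(3.631×10⁴)⁴ = 2.16×10³² W.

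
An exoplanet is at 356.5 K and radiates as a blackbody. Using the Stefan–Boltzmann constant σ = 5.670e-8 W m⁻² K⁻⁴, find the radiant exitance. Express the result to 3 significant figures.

I ≈ 916 W/m²

Stefan–Boltzmann: I = σT⁴ = 5.670×10⁻⁸ × (356.5)⁴ = 916 W/m².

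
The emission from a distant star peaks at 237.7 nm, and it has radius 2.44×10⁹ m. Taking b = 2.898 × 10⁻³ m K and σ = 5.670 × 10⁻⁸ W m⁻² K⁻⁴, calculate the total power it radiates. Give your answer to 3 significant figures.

Wien's law: T = b/λ_max = 2.898×10⁻³/2.377×10⁻⁷ = 12191.8 K.
Surface area A = 4πR² = 4π(2.44×10⁹ m)² = 7.48151×10¹⁹ m².
Then P = σAT⁴ = 5.670×10⁻⁸×7.48151×10¹⁹×(12191.8)⁴ = 9.37×10²⁸ W.

P ≈ 9.37×10²⁸ W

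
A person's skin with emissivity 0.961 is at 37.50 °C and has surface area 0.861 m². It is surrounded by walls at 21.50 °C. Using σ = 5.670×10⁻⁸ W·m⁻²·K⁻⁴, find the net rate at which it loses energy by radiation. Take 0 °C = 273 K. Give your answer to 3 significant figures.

T = 37.50 °C + 273 = 310.50 K.
Surroundings: T = 21.50 °C + 273 = 294.50 K.
Area A = 0.861 m².
Net radiated power P_net = εσA(T⁴ − T₀⁴) = 0.961×5.670×10⁻⁸×0.861×(310.50⁴ − 294.50⁴).
T⁴ − T₀⁴ = 9.29494×10⁹ − 7.52214×10⁹ = 1.77280×10⁹ K⁴, so P_net = 83.2 W.

Net loss ≈ 83.2 W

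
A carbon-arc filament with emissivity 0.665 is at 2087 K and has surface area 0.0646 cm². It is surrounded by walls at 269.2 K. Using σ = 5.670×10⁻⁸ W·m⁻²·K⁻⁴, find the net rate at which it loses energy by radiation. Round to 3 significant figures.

Area A = 0.0646 cm² = 6.46×10⁻⁶ m².
Net radiated power P_net = εσA(T⁴ − T₀⁴) = 0.665×5.670×10⁻⁸×6.46×10⁻⁶×(2087⁴ − 269.2⁴).
T⁴ − T₀⁴ = 1.89710×10¹³ − 5.25170×10⁹ = 1.89657×10¹³ K⁴, so P_net = 4.62 W.

Net loss ≈ 4.62 W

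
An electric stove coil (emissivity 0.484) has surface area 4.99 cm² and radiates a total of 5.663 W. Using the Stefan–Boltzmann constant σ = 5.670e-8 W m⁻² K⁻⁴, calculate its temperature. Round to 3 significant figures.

Area A = 4.99 cm² = 4.99×10⁻⁴ m².
P = εσAT⁴ ⇒ T = (P/(εσA))^(1/4) = (5.663/(0.484×5.670×10⁻⁸×4.99×10⁻⁴))^(1/4) = 802 K.

T ≈ 802 K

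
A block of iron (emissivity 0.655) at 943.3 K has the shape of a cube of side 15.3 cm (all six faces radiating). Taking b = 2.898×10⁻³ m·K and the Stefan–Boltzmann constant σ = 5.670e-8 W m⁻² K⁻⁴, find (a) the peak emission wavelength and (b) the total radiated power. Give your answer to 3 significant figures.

λ_max ≈ 3.07 μm; P ≈ 4.13×10³ W

(a) λ_max = b/T = 2.898×10⁻³/943.3 = 3.072×10⁻⁶ m = 3.07 μm.
Area A = 6s² = 6×(0.153 m)² = 0.140454 m².
(b) P = εσAT⁴ = 0.655×5.670×10⁻⁸×0.140454×(943.3)⁴ = 4.13×10³ W.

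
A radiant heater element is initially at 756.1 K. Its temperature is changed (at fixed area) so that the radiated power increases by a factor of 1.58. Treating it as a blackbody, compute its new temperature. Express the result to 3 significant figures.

T₂ ≈ 848 K

P ∝ T⁴, so T₂/T₁ = (P₂/P₁)^(1/4) = (1.58)^(1/4) = 1.12115.
T₂ = 756.1 × 1.12115 = 848 K.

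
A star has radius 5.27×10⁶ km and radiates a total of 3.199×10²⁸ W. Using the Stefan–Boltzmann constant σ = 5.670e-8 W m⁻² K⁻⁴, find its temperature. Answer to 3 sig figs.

Surface area A = 4πR² = 4π(5.27×10⁹ m)² = 3.49005×10²⁰ m².
P = σAT⁴ ⇒ T = (P/(σA))^(1/4) = (3.199×10²⁸/(5.670×10⁻⁸×3.49005×10²⁰))^(1/4) = 6.34×10³ K.

T ≈ 6.34×10³ K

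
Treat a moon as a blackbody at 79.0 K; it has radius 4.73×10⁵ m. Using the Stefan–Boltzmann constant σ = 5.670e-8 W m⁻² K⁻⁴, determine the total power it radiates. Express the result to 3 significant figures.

P ≈ 6.21×10¹² W

Surface area A = 4πR² = 4π(4.73×10⁵ m)² = 2.81146×10¹² m².
P = σAT⁴ = 5.670×10⁻⁸ × 2.81146×10¹² × (79.0)⁴ = 6.21×10¹² W.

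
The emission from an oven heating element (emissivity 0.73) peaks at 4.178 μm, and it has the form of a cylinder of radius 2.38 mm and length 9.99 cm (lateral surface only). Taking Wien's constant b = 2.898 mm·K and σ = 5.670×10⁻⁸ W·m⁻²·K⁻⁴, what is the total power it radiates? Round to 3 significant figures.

Wien's law: T = b/λ_max = 2.898×10⁻³/4.178×10⁻⁶ = 693.633 K.
Lateral area A = 2πrL = 2π×2.38×10⁻³×0.0999 = 1.49390×10⁻³ m².
Then P = εσAT⁴ = 0.73×5.670×10⁻⁸×1.49390×10⁻³×(693.633)⁴ = 14.3 W.

P ≈ 14.3 W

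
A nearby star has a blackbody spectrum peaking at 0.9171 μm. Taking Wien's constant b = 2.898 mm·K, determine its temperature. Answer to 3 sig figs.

T ≈ 3.16×10³ K

Wien's law gives T = b/λ_max = (2.898×10⁻³ m·K)/(9.171×10⁻⁷ m) = 3.16×10³ K.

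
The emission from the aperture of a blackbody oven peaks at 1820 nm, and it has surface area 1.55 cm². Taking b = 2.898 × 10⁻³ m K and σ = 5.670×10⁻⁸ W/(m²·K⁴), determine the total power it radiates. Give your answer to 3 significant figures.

Wien's law: T = b/λ_max = 2.898×10⁻³/1.820×10⁻⁶ = 1592.31 K.
Area A = 1.55 cm² = 1.55×10⁻⁴ m².
Then P = σAT⁴ = 5.670×10⁻⁸×1.55×10⁻⁴×(1592.31)⁴ = 56.5 W.

P ≈ 56.5 W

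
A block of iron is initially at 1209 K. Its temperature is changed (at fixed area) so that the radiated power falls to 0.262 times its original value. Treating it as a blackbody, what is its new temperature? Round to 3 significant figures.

P ∝ T⁴, so T₂/T₁ = (P₂/P₁)^(1/4) = (0.262)^(1/4) = 0.715443.
T₂ = 1209 × 0.715443 = 865 K.

T₂ ≈ 865 K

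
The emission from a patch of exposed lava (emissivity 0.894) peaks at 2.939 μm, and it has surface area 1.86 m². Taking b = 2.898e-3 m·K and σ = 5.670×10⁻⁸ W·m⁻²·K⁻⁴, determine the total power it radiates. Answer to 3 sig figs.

P ≈ 8.91×10⁴ W

Wien's law: T = b/λ_max = 2.898×10⁻³/2.939×10⁻⁶ = 986.050 K.
Area A = 1.86 m².
Then P = εσAT⁴ = 0.894×5.670×10⁻⁸×1.86×(986.050)⁴ = 8.91×10⁴ W.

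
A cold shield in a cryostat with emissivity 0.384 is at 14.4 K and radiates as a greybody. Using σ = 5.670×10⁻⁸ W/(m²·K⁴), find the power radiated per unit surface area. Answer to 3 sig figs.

Stefan–Boltzmann: I = εσT⁴ = 0.384 × 5.670×10⁻⁸ × (14.4)⁴ = 9.36×10⁻⁴ W/m².

I ≈ 9.36×10⁻⁴ W/m²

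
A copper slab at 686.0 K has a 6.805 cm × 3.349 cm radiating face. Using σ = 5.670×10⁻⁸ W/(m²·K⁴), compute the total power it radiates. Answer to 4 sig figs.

P ≈ 28.62 W

Area A = 0.06805 × 0.03349 = 2.27899×10⁻³ m².
P = σAT⁴ = 5.670×10⁻⁸ × 2.27899×10⁻³ × (686.0)⁴ = 28.62 W.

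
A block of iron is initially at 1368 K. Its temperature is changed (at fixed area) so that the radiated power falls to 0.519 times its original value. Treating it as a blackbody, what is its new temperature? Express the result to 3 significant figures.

P ∝ T⁴, so T₂/T₁ = (P₂/P₁)^(1/4) = (0.519)^(1/4) = 0.848774.
T₂ = 1368 × 0.848774 = 1.16×10³ K.

T₂ ≈ 1.16×10³ K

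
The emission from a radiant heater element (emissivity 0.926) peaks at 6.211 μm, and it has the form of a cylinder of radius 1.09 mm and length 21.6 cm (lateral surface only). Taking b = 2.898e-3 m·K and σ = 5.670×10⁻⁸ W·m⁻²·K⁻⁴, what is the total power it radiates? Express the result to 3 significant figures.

P ≈ 3.68 W

Wien's law: T = b/λ_max = 2.898×10⁻³/6.211×10⁻⁶ = 466.592 K.
Lateral area A = 2πrL = 2π×1.09×10⁻³×0.216 = 1.47931×10⁻³ m².
Then P = εσAT⁴ = 0.926×5.670×10⁻⁸×1.47931×10⁻³×(466.592)⁴ = 3.68 W.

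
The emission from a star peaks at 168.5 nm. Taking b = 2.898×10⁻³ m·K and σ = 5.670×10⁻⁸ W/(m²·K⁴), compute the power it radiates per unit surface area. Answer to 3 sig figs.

I ≈ 4.96×10⁹ W/m²

Wien's law: T = b/λ_max = 2.898×10⁻³/1.685×10⁻⁷ = 17198.8 K.
Then I = σT⁴ = 5.670×10⁻⁸×(17198.8)⁴ = 4.96×10⁹ W/m².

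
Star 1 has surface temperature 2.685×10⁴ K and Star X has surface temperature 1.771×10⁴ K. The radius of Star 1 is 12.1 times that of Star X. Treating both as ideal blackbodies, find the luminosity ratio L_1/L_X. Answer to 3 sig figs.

L ∝ R²T⁴, so L_1/L_X = (R_1/R_X)²(T_1/T_X)⁴ = (12.1)² × (2.685×10⁴/1.771×10⁴)⁴ = 146.41 × 5.28327 = 774.

L_1/L_X ≈ 774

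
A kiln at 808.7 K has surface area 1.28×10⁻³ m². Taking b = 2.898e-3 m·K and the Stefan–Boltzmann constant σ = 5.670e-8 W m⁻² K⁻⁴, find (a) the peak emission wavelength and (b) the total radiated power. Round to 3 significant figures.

λ_max ≈ 3.58 μm; P ≈ 31.0 W

(a) λ_max = b/T = 2.898×10⁻³/808.7 = 3.584×10⁻⁶ m = 3.58 μm.
Area A = 1.28×10⁻³ m².
(b) P = σAT⁴ = 5.670×10⁻⁸×1.28×10⁻³×(808.7)⁴ = 31.0 W.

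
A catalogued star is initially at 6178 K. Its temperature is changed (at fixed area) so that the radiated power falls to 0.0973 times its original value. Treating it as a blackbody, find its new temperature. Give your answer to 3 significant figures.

P ∝ T⁴, so T₂/T₁ = (P₂/P₁)^(1/4) = (0.0973)^(1/4) = 0.558506.
T₂ = 6178 × 0.558506 = 3.45×10³ K.

T₂ ≈ 3.45×10³ K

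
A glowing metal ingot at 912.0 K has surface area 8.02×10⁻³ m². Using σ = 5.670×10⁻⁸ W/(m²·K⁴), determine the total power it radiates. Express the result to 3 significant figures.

Area A = 8.02×10⁻³ m².
P = σAT⁴ = 5.670×10⁻⁸ × 8.02×10⁻³ × (912.0)⁴ = 315 W.

P ≈ 315 W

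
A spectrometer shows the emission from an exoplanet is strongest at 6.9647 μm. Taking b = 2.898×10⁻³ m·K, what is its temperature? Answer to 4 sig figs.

T ≈ 416.1 K

Wien's law gives T = b/λ_max = (2.898×10⁻³ m·K)/(6.9647×10⁻⁶ m) = 416.1 K.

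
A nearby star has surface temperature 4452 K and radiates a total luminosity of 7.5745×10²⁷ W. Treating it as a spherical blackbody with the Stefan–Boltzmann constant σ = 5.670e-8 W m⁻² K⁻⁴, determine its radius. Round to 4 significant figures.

R ≈ 5.202×10⁹ m

L = 4πR²σT⁴ ⇒ R = √(L/(4πσT⁴)).
σT⁴ = 2.22743×10⁷ W/m², so R = √(7.5745×10²⁷/(4π×2.22743×10⁷)) = 5.202×10⁹ m.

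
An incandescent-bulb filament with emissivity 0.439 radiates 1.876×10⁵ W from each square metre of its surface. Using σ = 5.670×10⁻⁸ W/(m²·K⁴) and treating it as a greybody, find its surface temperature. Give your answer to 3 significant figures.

T ≈ 1.66×10³ K

I = εσT⁴, so T = (I/εσ)^(1/4) = (1.876×10⁵/(0.439×5.670×10⁻⁸))^(1/4) = 1.66×10³ K.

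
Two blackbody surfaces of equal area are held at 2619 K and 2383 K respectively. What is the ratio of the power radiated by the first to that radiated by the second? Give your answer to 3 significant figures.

P₁/P₂ ≈ 1.46

With equal areas, P₁/P₂ = (T₁/T₂)⁴ = (2619/2383)⁴ = 1.46.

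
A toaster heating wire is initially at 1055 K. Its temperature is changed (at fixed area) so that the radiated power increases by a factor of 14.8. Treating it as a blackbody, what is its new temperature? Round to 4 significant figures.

T₂ ≈ 2069 K

P ∝ T⁴, so T₂/T₁ = (P₂/P₁)^(1/4) = (14.8)^(1/4) = 1.96140.
T₂ = 1055 × 1.96140 = 2069 K.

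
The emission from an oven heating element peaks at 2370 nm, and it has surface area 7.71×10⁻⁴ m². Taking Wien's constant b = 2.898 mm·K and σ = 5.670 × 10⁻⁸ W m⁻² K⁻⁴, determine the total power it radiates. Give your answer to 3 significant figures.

Wien's law: T = b/λ_max = 2.898×10⁻³/2.370×10⁻⁶ = 1222.78 K.
Area A = 7.71×10⁻⁴ m².
Then P = σAT⁴ = 5.670×10⁻⁸×7.71×10⁻⁴×(1222.78)⁴ = 97.7 W.

P ≈ 97.7 W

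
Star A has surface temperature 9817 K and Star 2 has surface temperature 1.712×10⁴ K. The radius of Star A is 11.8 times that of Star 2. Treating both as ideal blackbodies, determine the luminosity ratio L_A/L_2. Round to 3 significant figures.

L_A/L_2 ≈ 15.1

L ∝ R²T⁴, so L_A/L_2 = (R_A/R_2)²(T_A/T_2)⁴ = (11.8)² × (9817/1.712×10⁴)⁴ = 139.24 × 0.108119 = 15.1.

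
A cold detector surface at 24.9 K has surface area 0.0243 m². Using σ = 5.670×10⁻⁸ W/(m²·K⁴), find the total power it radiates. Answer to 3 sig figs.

Area A = 0.0243 m².
P = σAT⁴ = 5.670×10⁻⁸ × 0.0243 × (24.9)⁴ = 5.30×10⁻⁴ W.

P ≈ 5.30×10⁻⁴ W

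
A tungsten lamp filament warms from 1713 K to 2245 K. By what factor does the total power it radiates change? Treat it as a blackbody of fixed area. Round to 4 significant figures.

P₂/P₁ ≈ 2.950

P ∝ T⁴, so P₂/P₁ = (T₂/T₁)⁴ = (2245/1713)⁴ = (1.31057)⁴ = 2.950.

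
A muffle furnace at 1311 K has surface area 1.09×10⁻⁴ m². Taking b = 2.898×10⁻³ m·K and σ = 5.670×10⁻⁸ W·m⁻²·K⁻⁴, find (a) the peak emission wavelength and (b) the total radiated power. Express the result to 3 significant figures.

(a) λ_max = b/T = 2.898×10⁻³/1311 = 2.211×10⁻⁶ m = 2.21×10³ nm.
Area A = 1.09×10⁻⁴ m².
(b) P = σAT⁴ = 5.670×10⁻⁸×1.09×10⁻⁴×(1311)⁴ = 18.3 W.

λ_max ≈ 2.21×10³ nm; P ≈ 18.3 W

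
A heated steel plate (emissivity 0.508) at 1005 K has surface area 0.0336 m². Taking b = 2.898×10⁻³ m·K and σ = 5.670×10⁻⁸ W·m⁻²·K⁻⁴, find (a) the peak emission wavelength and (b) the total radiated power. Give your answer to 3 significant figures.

λ_max ≈ 2.88 μm; P ≈ 987 W

(a) λ_max = b/T = 2.898×10⁻³/1005 = 2.884×10⁻⁶ m = 2.88 μm.
Area A = 0.0336 m².
(b) P = εσAT⁴ = 0.508×5.670×10⁻⁸×0.0336×(1005)⁴ = 987 W.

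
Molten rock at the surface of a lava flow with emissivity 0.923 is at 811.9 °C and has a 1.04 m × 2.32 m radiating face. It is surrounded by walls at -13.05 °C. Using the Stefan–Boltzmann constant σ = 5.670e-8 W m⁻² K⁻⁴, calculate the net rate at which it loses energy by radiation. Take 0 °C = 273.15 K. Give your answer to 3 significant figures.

T = 811.9 °C + 273.15 = 1085.05 K.
Surroundings: T = -13.05 °C + 273.15 = 260.10 K.
Area A = 1.04 × 2.32 = 2.4128 m².
Net radiated power P_net = εσA(T⁴ − T₀⁴) = 0.923×5.670×10⁻⁸×2.4128×(1085.05⁴ − 260.10⁴).
T⁴ − T₀⁴ = 1.38611×10¹² − 4.57679×10⁹ = 1.38153×10¹² K⁴, so P_net = 1.74×10⁵ W.

Net loss ≈ 1.74×10⁵ W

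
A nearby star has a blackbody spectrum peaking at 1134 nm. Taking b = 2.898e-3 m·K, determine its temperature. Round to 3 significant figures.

Wien's law gives T = b/λ_max = (2.898×10⁻³ m·K)/(1.134×10⁻⁶ m) = 2.56×10³ K.

T ≈ 2.56×10³ K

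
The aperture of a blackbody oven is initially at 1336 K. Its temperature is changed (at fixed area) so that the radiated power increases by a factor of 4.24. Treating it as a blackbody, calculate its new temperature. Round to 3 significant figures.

P ∝ T⁴, so T₂/T₁ = (P₂/P₁)^(1/4) = (4.24)^(1/4) = 1.43497.
T₂ = 1336 × 1.43497 = 1.92×10³ K.

T₂ ≈ 1.92×10³ K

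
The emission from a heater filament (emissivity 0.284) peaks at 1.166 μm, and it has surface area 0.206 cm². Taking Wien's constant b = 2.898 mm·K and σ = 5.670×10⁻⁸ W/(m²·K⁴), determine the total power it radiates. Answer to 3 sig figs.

P ≈ 12.7 W

Wien's law: T = b/λ_max = 2.898×10⁻³/1.166×10⁻⁶ = 2485.42 K.
Area A = 0.206 cm² = 2.06×10⁻⁵ m².
Then P = εσAT⁴ = 0.284×5.670×10⁻⁸×2.06×10⁻⁵×(2485.42)⁴ = 12.7 W.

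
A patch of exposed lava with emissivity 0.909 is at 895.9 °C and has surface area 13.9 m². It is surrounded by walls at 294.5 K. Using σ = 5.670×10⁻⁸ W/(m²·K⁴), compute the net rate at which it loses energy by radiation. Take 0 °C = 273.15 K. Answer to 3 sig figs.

T = 895.9 °C + 273.15 = 1169.05 K.
Area A = 13.9 m².
Net radiated power P_net = εσA(T⁴ − T₀⁴) = 0.909×5.670×10⁻⁸×13.9×(1169.05⁴ − 294.5⁴).
T⁴ − T₀⁴ = 1.86781×10¹² − 7.52214×10⁹ = 1.86029×10¹² K⁴, so P_net = 1.33×10⁶ W.

Net loss ≈ 1.33×10⁶ W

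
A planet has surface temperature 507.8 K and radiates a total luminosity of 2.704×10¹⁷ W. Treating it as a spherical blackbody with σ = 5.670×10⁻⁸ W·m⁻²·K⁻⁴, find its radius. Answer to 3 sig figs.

L = 4πR²σT⁴ ⇒ R = √(L/(4πσT⁴)).
σT⁴ = 3770.11 W/m², so R = √(2.704×10¹⁷/(4π×3770.11)) = 2.39×10⁶ m.

R ≈ 2.39×10⁶ m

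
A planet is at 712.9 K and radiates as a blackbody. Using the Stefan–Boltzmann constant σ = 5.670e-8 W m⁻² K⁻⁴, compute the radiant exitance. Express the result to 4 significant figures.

Stefan–Boltzmann: I = σT⁴ = 5.670×10⁻⁸ × (712.9)⁴ = 1.465×10⁴ W/m².

I ≈ 1.465×10⁴ W/m²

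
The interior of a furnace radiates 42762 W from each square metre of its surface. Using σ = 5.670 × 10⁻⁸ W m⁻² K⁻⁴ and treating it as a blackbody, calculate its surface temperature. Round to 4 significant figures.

I = σT⁴, so T = (I/σ)^(1/4) = (42762/(5.670×10⁻⁸))^(1/4) = 931.9 K.

T ≈ 931.9 K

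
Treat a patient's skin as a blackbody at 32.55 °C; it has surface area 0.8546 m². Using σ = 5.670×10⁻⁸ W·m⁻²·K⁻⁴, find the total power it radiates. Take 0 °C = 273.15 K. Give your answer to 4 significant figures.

P ≈ 423.2 W

T = 32.55 °C + 273.15 = 305.70 K.
Area A = 0.8546 m².
P = σAT⁴ = 5.670×10⁻⁸ × 0.8546 × (305.70)⁴ = 423.2 W.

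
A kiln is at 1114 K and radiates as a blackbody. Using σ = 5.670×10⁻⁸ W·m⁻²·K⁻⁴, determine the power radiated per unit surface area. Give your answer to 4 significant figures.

I ≈ 8.732×10⁴ W/m²

Stefan–Boltzmann: I = σT⁴ = 5.670×10⁻⁸ × (1114)⁴ = 8.732×10⁴ W/m².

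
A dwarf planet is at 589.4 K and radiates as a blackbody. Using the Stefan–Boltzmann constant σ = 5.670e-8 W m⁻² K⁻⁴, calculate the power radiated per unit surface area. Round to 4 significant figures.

I ≈ 6843 W/m²

Stefan–Boltzmann: I = σT⁴ = 5.670×10⁻⁸ × (589.4)⁴ = 6843 W/m².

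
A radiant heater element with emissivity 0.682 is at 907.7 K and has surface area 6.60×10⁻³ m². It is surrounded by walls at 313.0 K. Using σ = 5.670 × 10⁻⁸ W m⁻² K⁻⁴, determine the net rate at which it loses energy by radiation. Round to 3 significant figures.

Net loss ≈ 171 W

Area A = 6.60×10⁻³ m².
Net radiated power P_net = εσA(T⁴ − T₀⁴) = 0.682×5.670×10⁻⁸×6.60×10⁻³×(907.7⁴ − 313.0⁴).
T⁴ − T₀⁴ = 6.78843×10¹¹ − 9.59792×10⁹ = 6.69245×10¹¹ K⁴, so P_net = 171 W.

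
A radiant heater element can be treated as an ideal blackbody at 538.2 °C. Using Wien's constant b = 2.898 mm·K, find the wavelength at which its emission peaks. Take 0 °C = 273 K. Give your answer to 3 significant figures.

T = 538.2 °C + 273 = 811.2 K.
Wien's displacement law: λ_max = b/T = (2.898×10⁻³ m·K)/(811.2 K) = 3.572×10⁻⁶ m.
That is 3.57 μm, in the infrared range.

λ_max ≈ 3.57 μm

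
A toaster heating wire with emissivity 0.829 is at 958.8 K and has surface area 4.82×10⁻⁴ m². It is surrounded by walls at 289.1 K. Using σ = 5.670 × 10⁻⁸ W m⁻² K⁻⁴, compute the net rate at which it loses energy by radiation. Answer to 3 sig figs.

Area A = 4.82×10⁻⁴ m².
Net radiated power P_net = εσA(T⁴ − T₀⁴) = 0.829×5.670×10⁻⁸×4.82×10⁻⁴×(958.8⁴ − 289.1⁴).
T⁴ − T₀⁴ = 8.45108×10¹¹ − 6.98542×10⁹ = 8.38123×10¹¹ K⁴, so P_net = 19.0 W.

Net loss ≈ 19.0 W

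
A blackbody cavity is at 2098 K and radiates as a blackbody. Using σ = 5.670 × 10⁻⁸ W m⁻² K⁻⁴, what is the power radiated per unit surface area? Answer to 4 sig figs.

I ≈ 1.099×10⁶ W/m²

Stefan–Boltzmann: I = σT⁴ = 5.670×10⁻⁸ × (2098)⁴ = 1.099×10⁶ W/m².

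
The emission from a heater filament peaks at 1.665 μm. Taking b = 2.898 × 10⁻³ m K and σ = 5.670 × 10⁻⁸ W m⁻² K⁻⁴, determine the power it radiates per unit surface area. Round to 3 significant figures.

Wien's law: T = b/λ_max = 2.898×10⁻³/1.665×10⁻⁶ = 1740.54 K.
Then I = σT⁴ = 5.670×10⁻⁸×(1740.54)⁴ = 5.20×10⁵ W/m².

I ≈ 5.20×10⁵ W/m²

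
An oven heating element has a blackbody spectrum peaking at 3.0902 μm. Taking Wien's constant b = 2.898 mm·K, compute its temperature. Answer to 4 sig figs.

Wien's law gives T = b/λ_max = (2.898×10⁻³ m·K)/(3.0902×10⁻⁶ m) = 937.8 K.

T ≈ 937.8 K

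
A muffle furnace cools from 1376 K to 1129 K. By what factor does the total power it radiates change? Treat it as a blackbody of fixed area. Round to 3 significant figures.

P₂/P₁ ≈ 0.453

P ∝ T⁴, so P₂/P₁ = (T₂/T₁)⁴ = (1129/1376)⁴ = (0.820494)⁴ = 0.453.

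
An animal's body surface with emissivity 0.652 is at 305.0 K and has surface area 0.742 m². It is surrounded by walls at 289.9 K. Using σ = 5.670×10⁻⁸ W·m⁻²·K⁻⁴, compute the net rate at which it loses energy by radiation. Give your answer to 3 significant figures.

Net loss ≈ 43.6 W

Area A = 0.742 m².
Net radiated power P_net = εσA(T⁴ − T₀⁴) = 0.652×5.670×10⁻⁸×0.742×(305.0⁴ − 289.9⁴).
T⁴ − T₀⁴ = 8.65365×10⁹ − 7.06306×10⁹ = 1.59059×10⁹ K⁴, so P_net = 43.6 W.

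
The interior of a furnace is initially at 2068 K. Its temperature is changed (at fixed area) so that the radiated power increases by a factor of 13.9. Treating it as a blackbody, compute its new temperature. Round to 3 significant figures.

P ∝ T⁴, so T₂/T₁ = (P₂/P₁)^(1/4) = (13.9)^(1/4) = 1.93087.
T₂ = 2068 × 1.93087 = 3.99×10³ K.

T₂ ≈ 3.99×10³ K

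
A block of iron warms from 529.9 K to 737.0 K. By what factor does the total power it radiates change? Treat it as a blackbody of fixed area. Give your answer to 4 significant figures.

P₂/P₁ ≈ 3.742

P ∝ T⁴, so P₂/P₁ = (T₂/T₁)⁴ = (737.0/529.9)⁴ = (1.39083)⁴ = 3.742.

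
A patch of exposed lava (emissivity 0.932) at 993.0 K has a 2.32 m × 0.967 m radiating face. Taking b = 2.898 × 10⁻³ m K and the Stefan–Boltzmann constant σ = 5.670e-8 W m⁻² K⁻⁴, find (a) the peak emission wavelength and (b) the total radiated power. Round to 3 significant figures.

λ_max ≈ 2.92 μm; P ≈ 1.15×10⁵ W

(a) λ_max = b/T = 2.898×10⁻³/993.0 = 2.918×10⁻⁶ m = 2.92 μm.
Area A = 2.32 × 0.967 = 2.24344 m².
(b) P = εσAT⁴ = 0.932×5.670×10⁻⁸×2.24344×(993.0)⁴ = 1.15×10⁵ W.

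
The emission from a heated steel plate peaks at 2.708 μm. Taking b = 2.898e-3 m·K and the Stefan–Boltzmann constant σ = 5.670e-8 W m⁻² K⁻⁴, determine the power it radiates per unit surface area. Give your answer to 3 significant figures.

Wien's law: T = b/λ_max = 2.898×10⁻³/2.708×10⁻⁶ = 1070.16 K.
Then I = σT⁴ = 5.670×10⁻⁸×(1070.16)⁴ = 7.44×10⁴ W/m².

I ≈ 7.44×10⁴ W/m²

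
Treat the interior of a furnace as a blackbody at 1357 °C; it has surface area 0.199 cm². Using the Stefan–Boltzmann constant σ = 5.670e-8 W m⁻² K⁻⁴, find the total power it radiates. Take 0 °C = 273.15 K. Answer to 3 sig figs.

P ≈ 7.97 W

T = 1357 °C + 273.15 = 1630.15 K.
Area A = 0.199 cm² = 1.99×10⁻⁵ m².
P = σAT⁴ = 5.670×10⁻⁸ × 1.99×10⁻⁵ × (1630.15)⁴ = 7.97 W.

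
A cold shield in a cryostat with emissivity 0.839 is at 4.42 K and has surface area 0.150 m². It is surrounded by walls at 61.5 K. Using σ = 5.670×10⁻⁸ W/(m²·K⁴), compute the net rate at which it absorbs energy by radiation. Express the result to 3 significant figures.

Area A = 0.150 m².
Net radiated power P_net = εσA(T⁴ − T₀⁴) = 0.839×5.670×10⁻⁸×0.150×(4.42⁴ − 61.5⁴).
T⁴ − T₀⁴ = 381.671 − 1.43054×10⁷ = -1.43050×10⁷ K⁴, so P_net = -0.102 W — negative, meaning a net gain of 0.102 W.

Net gain ≈ 0.102 W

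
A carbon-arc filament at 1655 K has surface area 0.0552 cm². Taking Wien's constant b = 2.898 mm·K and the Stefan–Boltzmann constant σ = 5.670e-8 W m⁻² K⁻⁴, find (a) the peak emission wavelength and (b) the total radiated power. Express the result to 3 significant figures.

λ_max ≈ 1.75 μm; P ≈ 2.35 W

(a) λ_max = b/T = 2.898×10⁻³/1655 = 1.751×10⁻⁶ m = 1.75 μm.
Area A = 0.0552 cm² = 5.52×10⁻⁶ m².
(b) P = σAT⁴ = 5.670×10⁻⁸×5.52×10⁻⁶×(1655)⁴ = 2.35 W.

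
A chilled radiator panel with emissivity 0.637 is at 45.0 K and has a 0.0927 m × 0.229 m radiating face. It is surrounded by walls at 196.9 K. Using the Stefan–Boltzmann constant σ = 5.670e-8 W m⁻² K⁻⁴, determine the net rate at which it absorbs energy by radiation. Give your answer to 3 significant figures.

Area A = 0.0927 × 0.229 = 0.0212283 m².
Net radiated power P_net = εσA(T⁴ − T₀⁴) = 0.637×5.670×10⁻⁸×0.0212283×(45.0⁴ − 196.9⁴).
T⁴ − T₀⁴ = 4.10062×10⁶ − 1.50308×10⁹ = -1.49898×10⁹ K⁴, so P_net = -1.15 W — negative, meaning a net gain of 1.15 W.

Net gain ≈ 1.15 W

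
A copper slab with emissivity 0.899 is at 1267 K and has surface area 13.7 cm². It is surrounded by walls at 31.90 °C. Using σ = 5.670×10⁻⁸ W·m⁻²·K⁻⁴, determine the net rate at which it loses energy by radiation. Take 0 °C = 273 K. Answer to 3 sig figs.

Net loss ≈ 179 W

Surroundings: T = 31.90 °C + 273 = 304.90 K.
Area A = 13.7 cm² = 1.37×10⁻³ m².
Net radiated power P_net = εσA(T⁴ − T₀⁴) = 0.899×5.670×10⁻⁸×1.37×10⁻³×(1267⁴ − 304.90⁴).
T⁴ − T₀⁴ = 2.57695×10¹² − 8.64231×10⁹ = 2.56831×10¹² K⁴, so P_net = 179 W.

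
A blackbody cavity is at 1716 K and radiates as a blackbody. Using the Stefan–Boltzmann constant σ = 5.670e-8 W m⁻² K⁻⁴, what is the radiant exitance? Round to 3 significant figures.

I ≈ 4.92×10⁵ W/m²

Stefan–Boltzmann: I = σT⁴ = 5.670×10⁻⁸ × (1716)⁴ = 4.92×10⁵ W/m².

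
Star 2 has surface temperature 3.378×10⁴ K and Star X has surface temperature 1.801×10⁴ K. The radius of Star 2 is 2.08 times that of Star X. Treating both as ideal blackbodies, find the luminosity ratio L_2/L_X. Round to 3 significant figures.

L ∝ R²T⁴, so L_2/L_X = (R_2/R_X)²(T_2/T_X)⁴ = (2.08)² × (3.378×10⁴/1.801×10⁴)⁴ = 4.3264 × 12.3761 = 53.5.

L_2/L_X ≈ 53.5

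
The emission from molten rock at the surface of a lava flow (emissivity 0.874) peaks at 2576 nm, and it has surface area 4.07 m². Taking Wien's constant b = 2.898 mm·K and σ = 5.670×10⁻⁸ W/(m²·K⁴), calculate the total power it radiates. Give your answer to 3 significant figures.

Wien's law: T = b/λ_max = 2.898×10⁻³/2.576×10⁻⁶ = 1125.00 K.
Area A = 4.07 m².
Then P = εσAT⁴ = 0.874×5.670×10⁻⁸×4.07×(1125.00)⁴ = 3.23×10⁵ W.

P ≈ 3.23×10⁵ W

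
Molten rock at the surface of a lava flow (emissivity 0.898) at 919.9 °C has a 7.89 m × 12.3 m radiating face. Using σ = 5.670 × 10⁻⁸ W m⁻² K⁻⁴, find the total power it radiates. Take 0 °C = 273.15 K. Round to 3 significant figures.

P ≈ 1.00×10⁷ W

T = 919.9 °C + 273.15 = 1193.05 K.
Area A = 7.89 × 12.3 = 97.047 m².
P = εσAT⁴ = 0.898 × 5.670×10⁻⁸ × 97.047 × (1193.05)⁴ = 1.00×10⁷ W.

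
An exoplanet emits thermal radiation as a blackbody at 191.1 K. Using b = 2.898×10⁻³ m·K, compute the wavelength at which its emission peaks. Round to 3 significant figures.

Wien's displacement law: λ_max = b/T = (2.898×10⁻³ m·K)/(191.1 K) = 1.516×10⁻⁵ m.
That is 15.2 μm, in the infrared range.

λ_max ≈ 15.2 μm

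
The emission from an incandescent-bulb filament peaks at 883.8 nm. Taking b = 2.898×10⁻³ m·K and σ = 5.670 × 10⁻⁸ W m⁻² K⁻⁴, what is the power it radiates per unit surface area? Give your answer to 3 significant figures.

Wien's law: T = b/λ_max = 2.898×10⁻³/8.838×10⁻⁷ = 3279.02 K.
Then I = σT⁴ = 5.670×10⁻⁸×(3279.02)⁴ = 6.55×10⁶ W/m².

I ≈ 6.55×10⁶ W/m²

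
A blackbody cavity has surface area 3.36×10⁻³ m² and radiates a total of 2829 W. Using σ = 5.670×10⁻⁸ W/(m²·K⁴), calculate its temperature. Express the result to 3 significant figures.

T ≈ 1.96×10³ K

Area A = 3.36×10⁻³ m².
P = σAT⁴ ⇒ T = (P/(σA))^(1/4) = (2829/(5.670×10⁻⁸×3.36×10⁻³))^(1/4) = 1.96×10³ K.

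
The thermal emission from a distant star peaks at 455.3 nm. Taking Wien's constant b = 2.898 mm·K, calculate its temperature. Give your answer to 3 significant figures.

Wien's law gives T = b/λ_max = (2.898×10⁻³ m·K)/(4.553×10⁻⁷ m) = 6.37×10³ K.

T ≈ 6.37×10³ K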